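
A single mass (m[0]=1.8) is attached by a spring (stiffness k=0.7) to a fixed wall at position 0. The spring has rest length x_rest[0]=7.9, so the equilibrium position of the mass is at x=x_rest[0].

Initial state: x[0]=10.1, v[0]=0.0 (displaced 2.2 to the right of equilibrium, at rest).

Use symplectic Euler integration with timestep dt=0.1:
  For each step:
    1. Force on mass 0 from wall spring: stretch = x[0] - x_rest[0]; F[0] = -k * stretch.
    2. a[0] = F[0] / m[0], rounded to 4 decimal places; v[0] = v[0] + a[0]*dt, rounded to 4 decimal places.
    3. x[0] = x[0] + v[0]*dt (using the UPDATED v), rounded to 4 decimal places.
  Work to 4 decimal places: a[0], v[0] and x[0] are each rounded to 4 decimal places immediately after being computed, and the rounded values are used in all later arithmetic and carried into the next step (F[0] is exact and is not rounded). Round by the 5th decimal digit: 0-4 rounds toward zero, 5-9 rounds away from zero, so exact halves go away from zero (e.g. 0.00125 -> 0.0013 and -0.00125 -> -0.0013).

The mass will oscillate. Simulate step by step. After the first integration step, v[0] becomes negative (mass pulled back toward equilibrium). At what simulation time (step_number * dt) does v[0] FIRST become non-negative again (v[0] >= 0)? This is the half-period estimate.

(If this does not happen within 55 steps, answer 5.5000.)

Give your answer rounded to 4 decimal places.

Step 0: x=[10.1000] v=[0.0000]
Step 1: x=[10.0914] v=[-0.0856]
Step 2: x=[10.0743] v=[-0.1708]
Step 3: x=[10.0488] v=[-0.2554]
Step 4: x=[10.0149] v=[-0.3390]
Step 5: x=[9.9728] v=[-0.4213]
Step 6: x=[9.9226] v=[-0.5019]
Step 7: x=[9.8645] v=[-0.5806]
Step 8: x=[9.7988] v=[-0.6570]
Step 9: x=[9.7257] v=[-0.7308]
Step 10: x=[9.6455] v=[-0.8018]
Step 11: x=[9.5585] v=[-0.8697]
Step 12: x=[9.4651] v=[-0.9342]
Step 13: x=[9.3656] v=[-0.9951]
Step 14: x=[9.2604] v=[-1.0521]
Step 15: x=[9.1499] v=[-1.1050]
Step 16: x=[9.0345] v=[-1.1536]
Step 17: x=[8.9147] v=[-1.1977]
Step 18: x=[8.7910] v=[-1.2372]
Step 19: x=[8.6638] v=[-1.2719]
Step 20: x=[8.5336] v=[-1.3016]
Step 21: x=[8.4010] v=[-1.3262]
Step 22: x=[8.2664] v=[-1.3457]
Step 23: x=[8.1304] v=[-1.3600]
Step 24: x=[7.9935] v=[-1.3690]
Step 25: x=[7.8562] v=[-1.3726]
Step 26: x=[7.7191] v=[-1.3709]
Step 27: x=[7.5827] v=[-1.3639]
Step 28: x=[7.4475] v=[-1.3516]
Step 29: x=[7.3141] v=[-1.3340]
Step 30: x=[7.1830] v=[-1.3112]
Step 31: x=[7.0547] v=[-1.2833]
Step 32: x=[6.9297] v=[-1.2504]
Step 33: x=[6.8084] v=[-1.2127]
Step 34: x=[6.6914] v=[-1.1703]
Step 35: x=[6.5791] v=[-1.1233]
Step 36: x=[6.4719] v=[-1.0719]
Step 37: x=[6.3703] v=[-1.0164]
Step 38: x=[6.2746] v=[-0.9569]
Step 39: x=[6.1852] v=[-0.8937]
Step 40: x=[6.1025] v=[-0.8270]
Step 41: x=[6.0268] v=[-0.7571]
Step 42: x=[5.9584] v=[-0.6843]
Step 43: x=[5.8975] v=[-0.6088]
Step 44: x=[5.8444] v=[-0.5309]
Step 45: x=[5.7993] v=[-0.4510]
Step 46: x=[5.7624] v=[-0.3693]
Step 47: x=[5.7338] v=[-0.2862]
Step 48: x=[5.7136] v=[-0.2020]
Step 49: x=[5.7019] v=[-0.1170]
Step 50: x=[5.6988] v=[-0.0315]
Step 51: x=[5.7042] v=[0.0541]
First v>=0 after going negative at step 51, time=5.1000

Answer: 5.1000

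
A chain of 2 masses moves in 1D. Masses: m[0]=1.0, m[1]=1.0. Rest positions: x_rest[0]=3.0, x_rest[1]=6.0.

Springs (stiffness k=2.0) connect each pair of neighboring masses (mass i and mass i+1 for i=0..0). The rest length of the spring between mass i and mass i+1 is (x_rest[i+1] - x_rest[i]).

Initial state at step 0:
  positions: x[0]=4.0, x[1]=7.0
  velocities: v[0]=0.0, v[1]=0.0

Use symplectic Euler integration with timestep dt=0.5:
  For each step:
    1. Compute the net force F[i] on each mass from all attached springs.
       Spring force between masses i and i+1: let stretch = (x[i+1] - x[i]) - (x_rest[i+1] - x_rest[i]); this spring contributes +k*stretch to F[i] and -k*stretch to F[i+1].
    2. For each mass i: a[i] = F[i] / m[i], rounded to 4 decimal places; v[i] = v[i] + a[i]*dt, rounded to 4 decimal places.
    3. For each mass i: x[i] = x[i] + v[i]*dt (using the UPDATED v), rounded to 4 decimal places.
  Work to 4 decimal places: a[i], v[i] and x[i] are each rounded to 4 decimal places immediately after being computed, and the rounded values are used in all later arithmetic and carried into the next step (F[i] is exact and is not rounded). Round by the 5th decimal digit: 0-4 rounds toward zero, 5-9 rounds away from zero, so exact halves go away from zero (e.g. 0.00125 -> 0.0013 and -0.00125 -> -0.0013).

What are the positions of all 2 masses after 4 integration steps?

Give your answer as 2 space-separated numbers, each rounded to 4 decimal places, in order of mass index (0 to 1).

Answer: 4.0000 7.0000

Derivation:
Step 0: x=[4.0000 7.0000] v=[0.0000 0.0000]
Step 1: x=[4.0000 7.0000] v=[0.0000 0.0000]
Step 2: x=[4.0000 7.0000] v=[0.0000 0.0000]
Step 3: x=[4.0000 7.0000] v=[0.0000 0.0000]
Step 4: x=[4.0000 7.0000] v=[0.0000 0.0000]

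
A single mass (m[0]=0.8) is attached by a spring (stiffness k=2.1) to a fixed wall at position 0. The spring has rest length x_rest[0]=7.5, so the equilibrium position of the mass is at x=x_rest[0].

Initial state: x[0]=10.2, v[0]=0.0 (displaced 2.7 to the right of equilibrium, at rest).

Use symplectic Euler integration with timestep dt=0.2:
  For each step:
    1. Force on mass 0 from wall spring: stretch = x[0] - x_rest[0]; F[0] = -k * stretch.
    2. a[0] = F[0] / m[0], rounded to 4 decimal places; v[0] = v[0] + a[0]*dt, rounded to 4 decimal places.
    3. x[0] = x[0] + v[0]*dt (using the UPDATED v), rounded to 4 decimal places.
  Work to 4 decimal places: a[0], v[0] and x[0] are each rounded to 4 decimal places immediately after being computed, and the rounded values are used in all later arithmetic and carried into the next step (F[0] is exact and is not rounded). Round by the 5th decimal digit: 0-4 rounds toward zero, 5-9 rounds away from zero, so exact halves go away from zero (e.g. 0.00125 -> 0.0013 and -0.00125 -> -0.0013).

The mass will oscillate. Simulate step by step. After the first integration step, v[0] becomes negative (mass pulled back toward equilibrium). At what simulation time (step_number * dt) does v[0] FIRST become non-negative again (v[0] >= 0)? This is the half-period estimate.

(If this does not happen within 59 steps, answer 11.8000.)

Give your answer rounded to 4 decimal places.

Answer: 2.0000

Derivation:
Step 0: x=[10.2000] v=[0.0000]
Step 1: x=[9.9165] v=[-1.4175]
Step 2: x=[9.3793] v=[-2.6862]
Step 3: x=[8.6447] v=[-3.6728]
Step 4: x=[7.7899] v=[-4.2738]
Step 5: x=[6.9047] v=[-4.4260]
Step 6: x=[6.0820] v=[-4.1135]
Step 7: x=[5.4082] v=[-3.3690]
Step 8: x=[4.9540] v=[-2.2708]
Step 9: x=[4.7672] v=[-0.9341]
Step 10: x=[4.8673] v=[0.5006]
First v>=0 after going negative at step 10, time=2.0000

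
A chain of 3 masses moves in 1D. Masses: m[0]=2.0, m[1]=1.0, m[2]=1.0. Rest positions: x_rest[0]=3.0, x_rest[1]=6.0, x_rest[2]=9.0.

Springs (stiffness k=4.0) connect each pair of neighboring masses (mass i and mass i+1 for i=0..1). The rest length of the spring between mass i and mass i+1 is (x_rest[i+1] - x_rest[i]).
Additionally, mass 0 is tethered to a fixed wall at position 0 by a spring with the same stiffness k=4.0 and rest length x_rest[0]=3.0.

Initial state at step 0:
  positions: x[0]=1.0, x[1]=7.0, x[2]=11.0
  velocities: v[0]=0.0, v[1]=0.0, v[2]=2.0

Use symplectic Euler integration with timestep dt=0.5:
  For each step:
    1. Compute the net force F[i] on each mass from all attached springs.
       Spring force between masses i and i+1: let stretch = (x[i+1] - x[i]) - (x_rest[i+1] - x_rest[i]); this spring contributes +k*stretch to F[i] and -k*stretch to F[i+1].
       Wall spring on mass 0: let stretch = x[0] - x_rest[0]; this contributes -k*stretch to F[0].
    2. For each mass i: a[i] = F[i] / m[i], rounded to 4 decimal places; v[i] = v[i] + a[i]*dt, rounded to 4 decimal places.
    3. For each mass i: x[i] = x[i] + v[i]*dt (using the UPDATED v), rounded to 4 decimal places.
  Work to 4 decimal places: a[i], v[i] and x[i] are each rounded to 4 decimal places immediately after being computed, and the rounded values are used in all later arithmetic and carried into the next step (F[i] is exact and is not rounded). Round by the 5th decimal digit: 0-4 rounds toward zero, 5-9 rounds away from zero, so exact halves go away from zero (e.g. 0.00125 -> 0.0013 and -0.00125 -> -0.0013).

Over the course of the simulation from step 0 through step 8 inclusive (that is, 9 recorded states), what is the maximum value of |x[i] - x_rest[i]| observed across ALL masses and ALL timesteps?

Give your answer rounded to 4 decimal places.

Step 0: x=[1.0000 7.0000 11.0000] v=[0.0000 0.0000 2.0000]
Step 1: x=[3.5000 5.0000 11.0000] v=[5.0000 -4.0000 0.0000]
Step 2: x=[5.0000 7.5000 8.0000] v=[3.0000 5.0000 -6.0000]
Step 3: x=[5.2500 8.0000 7.5000] v=[0.5000 1.0000 -1.0000]
Step 4: x=[4.2500 5.2500 10.5000] v=[-2.0000 -5.5000 6.0000]
Step 5: x=[1.6250 6.7500 11.2500] v=[-5.2500 3.0000 1.5000]
Step 6: x=[0.7500 7.6250 10.5000] v=[-1.7500 1.7500 -1.5000]
Step 7: x=[2.9375 4.5000 9.8750] v=[4.3750 -6.2500 -1.2500]
Step 8: x=[4.4375 5.1875 6.8750] v=[3.0000 1.3750 -6.0000]
Max displacement = 2.2500

Answer: 2.2500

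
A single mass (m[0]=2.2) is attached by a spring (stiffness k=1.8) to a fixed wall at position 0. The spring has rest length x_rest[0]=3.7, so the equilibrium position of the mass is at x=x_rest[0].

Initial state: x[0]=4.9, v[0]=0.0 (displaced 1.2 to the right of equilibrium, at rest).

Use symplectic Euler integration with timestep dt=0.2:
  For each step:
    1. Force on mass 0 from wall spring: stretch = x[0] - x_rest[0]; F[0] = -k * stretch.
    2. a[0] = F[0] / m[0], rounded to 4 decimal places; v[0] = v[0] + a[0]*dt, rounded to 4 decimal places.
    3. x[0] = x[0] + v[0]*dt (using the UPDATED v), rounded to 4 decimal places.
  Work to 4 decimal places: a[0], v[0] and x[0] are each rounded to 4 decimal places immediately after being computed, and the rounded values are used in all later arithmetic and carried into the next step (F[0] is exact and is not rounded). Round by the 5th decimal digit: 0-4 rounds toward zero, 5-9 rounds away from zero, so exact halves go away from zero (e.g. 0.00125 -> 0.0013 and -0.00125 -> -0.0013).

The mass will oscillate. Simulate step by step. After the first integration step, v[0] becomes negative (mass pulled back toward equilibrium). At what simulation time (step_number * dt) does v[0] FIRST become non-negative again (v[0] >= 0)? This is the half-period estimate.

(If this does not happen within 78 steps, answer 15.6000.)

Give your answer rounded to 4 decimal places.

Step 0: x=[4.9000] v=[0.0000]
Step 1: x=[4.8607] v=[-0.1964]
Step 2: x=[4.7834] v=[-0.3863]
Step 3: x=[4.6707] v=[-0.5636]
Step 4: x=[4.5262] v=[-0.7224]
Step 5: x=[4.3547] v=[-0.8576]
Step 6: x=[4.1618] v=[-0.9647]
Step 7: x=[3.9537] v=[-1.0403]
Step 8: x=[3.7373] v=[-1.0818]
Step 9: x=[3.5197] v=[-1.0879]
Step 10: x=[3.3080] v=[-1.0584]
Step 11: x=[3.1091] v=[-0.9943]
Step 12: x=[2.9296] v=[-0.8976]
Step 13: x=[2.7753] v=[-0.7715]
Step 14: x=[2.6513] v=[-0.6202]
Step 15: x=[2.5616] v=[-0.4486]
Step 16: x=[2.5091] v=[-0.2623]
Step 17: x=[2.4956] v=[-0.0674]
Step 18: x=[2.5215] v=[0.1297]
First v>=0 after going negative at step 18, time=3.6000

Answer: 3.6000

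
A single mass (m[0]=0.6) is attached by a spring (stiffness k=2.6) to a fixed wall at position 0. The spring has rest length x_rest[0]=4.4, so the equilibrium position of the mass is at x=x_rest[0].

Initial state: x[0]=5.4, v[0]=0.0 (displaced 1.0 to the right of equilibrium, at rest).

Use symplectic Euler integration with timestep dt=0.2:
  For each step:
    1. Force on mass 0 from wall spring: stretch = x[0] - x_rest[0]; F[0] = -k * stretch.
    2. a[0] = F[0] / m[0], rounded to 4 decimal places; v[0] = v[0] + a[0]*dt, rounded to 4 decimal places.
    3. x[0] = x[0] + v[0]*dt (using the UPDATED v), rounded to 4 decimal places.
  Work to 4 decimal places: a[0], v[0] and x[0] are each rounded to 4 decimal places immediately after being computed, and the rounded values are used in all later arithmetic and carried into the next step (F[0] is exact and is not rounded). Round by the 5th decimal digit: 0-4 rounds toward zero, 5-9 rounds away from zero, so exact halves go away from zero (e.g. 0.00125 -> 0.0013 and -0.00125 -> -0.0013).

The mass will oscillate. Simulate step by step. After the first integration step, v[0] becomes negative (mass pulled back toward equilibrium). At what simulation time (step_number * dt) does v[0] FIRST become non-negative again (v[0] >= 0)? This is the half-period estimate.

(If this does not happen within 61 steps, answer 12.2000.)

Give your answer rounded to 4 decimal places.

Step 0: x=[5.4000] v=[0.0000]
Step 1: x=[5.2267] v=[-0.8667]
Step 2: x=[4.9101] v=[-1.5832]
Step 3: x=[4.5050] v=[-2.0253]
Step 4: x=[4.0817] v=[-2.1163]
Step 5: x=[3.7136] v=[-1.8404]
Step 6: x=[3.4645] v=[-1.2455]
Step 7: x=[3.3776] v=[-0.4347]
Step 8: x=[3.4679] v=[0.4514]
First v>=0 after going negative at step 8, time=1.6000

Answer: 1.6000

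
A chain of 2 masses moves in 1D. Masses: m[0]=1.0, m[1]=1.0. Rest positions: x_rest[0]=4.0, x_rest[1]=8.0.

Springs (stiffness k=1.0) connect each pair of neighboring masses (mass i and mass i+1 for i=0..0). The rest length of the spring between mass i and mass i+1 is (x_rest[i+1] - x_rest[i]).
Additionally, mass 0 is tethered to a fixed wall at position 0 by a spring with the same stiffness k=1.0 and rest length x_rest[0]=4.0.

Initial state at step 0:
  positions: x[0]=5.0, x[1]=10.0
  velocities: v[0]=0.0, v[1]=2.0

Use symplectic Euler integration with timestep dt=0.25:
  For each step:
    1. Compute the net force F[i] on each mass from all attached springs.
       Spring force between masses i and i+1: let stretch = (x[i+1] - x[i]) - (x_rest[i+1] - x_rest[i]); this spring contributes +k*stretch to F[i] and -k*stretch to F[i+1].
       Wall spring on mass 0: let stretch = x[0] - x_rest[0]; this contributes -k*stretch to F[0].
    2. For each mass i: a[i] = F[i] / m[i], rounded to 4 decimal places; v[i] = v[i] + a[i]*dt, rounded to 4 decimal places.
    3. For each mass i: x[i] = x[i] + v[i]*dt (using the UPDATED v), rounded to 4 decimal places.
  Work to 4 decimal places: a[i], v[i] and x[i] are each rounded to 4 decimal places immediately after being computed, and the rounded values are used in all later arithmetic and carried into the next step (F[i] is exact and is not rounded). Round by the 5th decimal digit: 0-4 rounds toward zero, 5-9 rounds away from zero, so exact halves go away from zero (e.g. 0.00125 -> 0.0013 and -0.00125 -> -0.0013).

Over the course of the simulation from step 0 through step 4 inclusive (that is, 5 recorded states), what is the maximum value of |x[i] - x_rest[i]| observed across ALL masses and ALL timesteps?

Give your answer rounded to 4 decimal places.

Answer: 3.1407

Derivation:
Step 0: x=[5.0000 10.0000] v=[0.0000 2.0000]
Step 1: x=[5.0000 10.4375] v=[0.0000 1.7500]
Step 2: x=[5.0274 10.7852] v=[0.1094 1.3906]
Step 3: x=[5.1004 11.0230] v=[0.2920 0.9512]
Step 4: x=[5.2248 11.1407] v=[0.4976 0.4706]
Max displacement = 3.1407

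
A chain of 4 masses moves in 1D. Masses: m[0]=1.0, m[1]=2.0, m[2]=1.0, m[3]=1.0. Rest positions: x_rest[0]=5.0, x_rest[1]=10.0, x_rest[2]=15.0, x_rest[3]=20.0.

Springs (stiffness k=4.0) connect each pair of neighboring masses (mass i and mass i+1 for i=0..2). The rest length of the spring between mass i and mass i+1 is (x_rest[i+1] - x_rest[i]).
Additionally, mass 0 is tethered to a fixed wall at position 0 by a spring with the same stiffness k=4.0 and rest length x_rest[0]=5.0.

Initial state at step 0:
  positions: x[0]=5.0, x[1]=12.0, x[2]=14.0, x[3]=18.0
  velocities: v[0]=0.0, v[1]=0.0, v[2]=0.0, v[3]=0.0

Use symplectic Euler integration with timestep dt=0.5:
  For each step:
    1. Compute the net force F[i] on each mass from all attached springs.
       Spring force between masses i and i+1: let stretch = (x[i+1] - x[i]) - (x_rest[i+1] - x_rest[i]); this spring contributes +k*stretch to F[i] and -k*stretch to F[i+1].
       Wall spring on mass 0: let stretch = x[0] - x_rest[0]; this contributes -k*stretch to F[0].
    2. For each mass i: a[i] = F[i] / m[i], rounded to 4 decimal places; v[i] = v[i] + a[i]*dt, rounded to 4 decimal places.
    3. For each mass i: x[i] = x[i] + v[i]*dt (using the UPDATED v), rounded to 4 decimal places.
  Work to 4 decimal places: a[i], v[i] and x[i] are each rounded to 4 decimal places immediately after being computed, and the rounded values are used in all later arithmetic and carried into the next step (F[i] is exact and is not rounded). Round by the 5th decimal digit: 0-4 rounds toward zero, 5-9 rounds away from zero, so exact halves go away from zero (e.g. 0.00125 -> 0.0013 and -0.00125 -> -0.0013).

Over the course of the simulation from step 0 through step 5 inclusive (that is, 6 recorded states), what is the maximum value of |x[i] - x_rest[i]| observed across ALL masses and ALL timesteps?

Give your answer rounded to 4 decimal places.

Answer: 3.0000

Derivation:
Step 0: x=[5.0000 12.0000 14.0000 18.0000] v=[0.0000 0.0000 0.0000 0.0000]
Step 1: x=[7.0000 9.5000 16.0000 19.0000] v=[4.0000 -5.0000 4.0000 2.0000]
Step 2: x=[4.5000 9.0000 14.5000 22.0000] v=[-5.0000 -1.0000 -3.0000 6.0000]
Step 3: x=[2.0000 9.0000 15.0000 22.5000] v=[-5.0000 0.0000 1.0000 1.0000]
Step 4: x=[4.5000 8.5000 17.0000 20.5000] v=[5.0000 -1.0000 4.0000 -4.0000]
Step 5: x=[6.5000 10.2500 14.0000 20.0000] v=[4.0000 3.5000 -6.0000 -1.0000]
Max displacement = 3.0000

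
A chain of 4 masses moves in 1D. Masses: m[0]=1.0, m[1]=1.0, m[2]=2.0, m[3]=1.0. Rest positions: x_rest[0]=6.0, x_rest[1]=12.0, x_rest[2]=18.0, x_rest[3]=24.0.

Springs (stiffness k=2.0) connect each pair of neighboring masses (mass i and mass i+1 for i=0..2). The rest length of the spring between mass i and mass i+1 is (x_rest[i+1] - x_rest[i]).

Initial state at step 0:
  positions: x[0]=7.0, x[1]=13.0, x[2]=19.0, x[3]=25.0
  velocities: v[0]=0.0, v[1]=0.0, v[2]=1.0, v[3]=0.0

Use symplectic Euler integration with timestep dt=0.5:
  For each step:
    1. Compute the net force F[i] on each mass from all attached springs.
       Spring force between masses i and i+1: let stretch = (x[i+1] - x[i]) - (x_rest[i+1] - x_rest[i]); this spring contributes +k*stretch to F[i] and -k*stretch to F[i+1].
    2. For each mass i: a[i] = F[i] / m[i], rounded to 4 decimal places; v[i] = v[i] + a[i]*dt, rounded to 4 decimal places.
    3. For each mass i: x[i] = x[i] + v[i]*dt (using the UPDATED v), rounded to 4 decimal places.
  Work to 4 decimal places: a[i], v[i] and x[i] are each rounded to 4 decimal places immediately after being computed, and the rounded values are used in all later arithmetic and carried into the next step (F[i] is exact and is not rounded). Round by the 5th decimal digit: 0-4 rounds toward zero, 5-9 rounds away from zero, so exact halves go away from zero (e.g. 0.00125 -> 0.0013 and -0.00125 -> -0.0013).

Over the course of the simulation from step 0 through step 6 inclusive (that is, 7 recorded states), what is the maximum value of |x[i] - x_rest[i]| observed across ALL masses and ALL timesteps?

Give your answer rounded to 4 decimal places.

Step 0: x=[7.0000 13.0000 19.0000 25.0000] v=[0.0000 0.0000 1.0000 0.0000]
Step 1: x=[7.0000 13.0000 19.5000 25.0000] v=[0.0000 0.0000 1.0000 0.0000]
Step 2: x=[7.0000 13.2500 19.7500 25.2500] v=[0.0000 0.5000 0.5000 0.5000]
Step 3: x=[7.1250 13.6250 19.7500 25.7500] v=[0.2500 0.7500 0.0000 1.0000]
Step 4: x=[7.5000 13.8125 19.7188 26.2500] v=[0.7500 0.3750 -0.0625 1.0000]
Step 5: x=[8.0313 13.7969 19.8438 26.4844] v=[1.0625 -0.0312 0.2500 0.4688]
Step 6: x=[8.4454 13.9220 20.1173 26.3985] v=[0.8281 0.2501 0.5469 -0.1718]
Max displacement = 2.4844

Answer: 2.4844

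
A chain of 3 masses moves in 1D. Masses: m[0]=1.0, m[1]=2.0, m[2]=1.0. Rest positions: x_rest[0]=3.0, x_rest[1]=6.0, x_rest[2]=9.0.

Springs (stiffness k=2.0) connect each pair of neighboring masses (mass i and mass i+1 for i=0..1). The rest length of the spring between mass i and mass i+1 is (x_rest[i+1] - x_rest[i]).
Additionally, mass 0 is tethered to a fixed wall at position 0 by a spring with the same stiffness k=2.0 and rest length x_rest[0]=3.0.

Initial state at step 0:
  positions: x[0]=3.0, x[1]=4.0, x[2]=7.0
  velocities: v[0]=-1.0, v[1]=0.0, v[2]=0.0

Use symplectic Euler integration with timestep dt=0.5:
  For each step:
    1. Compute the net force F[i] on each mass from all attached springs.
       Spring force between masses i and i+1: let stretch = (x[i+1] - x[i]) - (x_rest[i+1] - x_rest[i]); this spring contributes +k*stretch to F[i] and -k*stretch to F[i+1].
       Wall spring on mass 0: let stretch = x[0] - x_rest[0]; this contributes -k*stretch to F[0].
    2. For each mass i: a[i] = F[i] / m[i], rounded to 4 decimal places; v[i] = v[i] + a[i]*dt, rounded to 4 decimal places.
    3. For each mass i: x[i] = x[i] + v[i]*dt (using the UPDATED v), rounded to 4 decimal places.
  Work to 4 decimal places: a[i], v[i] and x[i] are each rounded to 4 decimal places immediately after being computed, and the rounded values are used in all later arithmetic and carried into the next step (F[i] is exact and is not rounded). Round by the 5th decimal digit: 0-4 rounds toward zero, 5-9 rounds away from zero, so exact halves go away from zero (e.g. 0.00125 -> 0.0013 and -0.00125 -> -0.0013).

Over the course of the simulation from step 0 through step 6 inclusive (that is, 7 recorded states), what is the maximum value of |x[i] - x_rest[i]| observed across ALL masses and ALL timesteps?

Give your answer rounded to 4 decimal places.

Step 0: x=[3.0000 4.0000 7.0000] v=[-1.0000 0.0000 0.0000]
Step 1: x=[1.5000 4.5000 7.0000] v=[-3.0000 1.0000 0.0000]
Step 2: x=[0.7500 4.8750 7.2500] v=[-1.5000 0.7500 0.5000]
Step 3: x=[1.6875 4.8125 7.8125] v=[1.8750 -0.1250 1.1250]
Step 4: x=[3.3438 4.7188 8.3750] v=[3.3125 -0.1875 1.1250]
Step 5: x=[4.0157 5.1954 8.6094] v=[1.3437 0.9531 0.4688]
Step 6: x=[3.2696 6.2306 8.6368] v=[-1.4923 2.0703 0.0548]
Max displacement = 2.2500

Answer: 2.2500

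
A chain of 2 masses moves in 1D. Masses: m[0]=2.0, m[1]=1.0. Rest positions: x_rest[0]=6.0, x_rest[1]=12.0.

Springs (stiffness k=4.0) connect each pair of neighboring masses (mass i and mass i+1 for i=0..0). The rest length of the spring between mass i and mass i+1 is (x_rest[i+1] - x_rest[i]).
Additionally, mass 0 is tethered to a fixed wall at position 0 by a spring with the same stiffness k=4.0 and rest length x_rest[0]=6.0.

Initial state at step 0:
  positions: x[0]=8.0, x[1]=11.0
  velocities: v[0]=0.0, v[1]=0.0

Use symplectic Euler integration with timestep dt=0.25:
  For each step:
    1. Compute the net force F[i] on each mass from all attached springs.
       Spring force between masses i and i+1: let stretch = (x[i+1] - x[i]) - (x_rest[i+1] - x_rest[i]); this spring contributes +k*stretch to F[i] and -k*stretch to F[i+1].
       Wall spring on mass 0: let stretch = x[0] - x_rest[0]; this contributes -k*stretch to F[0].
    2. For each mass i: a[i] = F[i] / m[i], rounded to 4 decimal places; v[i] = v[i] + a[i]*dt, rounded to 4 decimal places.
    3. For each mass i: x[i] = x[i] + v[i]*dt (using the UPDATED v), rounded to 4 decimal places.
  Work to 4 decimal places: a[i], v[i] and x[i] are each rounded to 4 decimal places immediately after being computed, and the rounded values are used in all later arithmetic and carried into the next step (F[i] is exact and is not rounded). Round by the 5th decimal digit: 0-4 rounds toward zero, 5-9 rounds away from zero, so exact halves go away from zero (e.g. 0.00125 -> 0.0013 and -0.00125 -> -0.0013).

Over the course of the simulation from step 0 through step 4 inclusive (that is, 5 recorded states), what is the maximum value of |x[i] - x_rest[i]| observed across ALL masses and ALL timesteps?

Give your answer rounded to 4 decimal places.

Step 0: x=[8.0000 11.0000] v=[0.0000 0.0000]
Step 1: x=[7.3750 11.7500] v=[-2.5000 3.0000]
Step 2: x=[6.3750 12.9063] v=[-4.0000 4.6250]
Step 3: x=[5.3945 13.9297] v=[-3.9219 4.0937]
Step 4: x=[4.8066 14.3193] v=[-2.3516 1.5585]
Max displacement = 2.3193

Answer: 2.3193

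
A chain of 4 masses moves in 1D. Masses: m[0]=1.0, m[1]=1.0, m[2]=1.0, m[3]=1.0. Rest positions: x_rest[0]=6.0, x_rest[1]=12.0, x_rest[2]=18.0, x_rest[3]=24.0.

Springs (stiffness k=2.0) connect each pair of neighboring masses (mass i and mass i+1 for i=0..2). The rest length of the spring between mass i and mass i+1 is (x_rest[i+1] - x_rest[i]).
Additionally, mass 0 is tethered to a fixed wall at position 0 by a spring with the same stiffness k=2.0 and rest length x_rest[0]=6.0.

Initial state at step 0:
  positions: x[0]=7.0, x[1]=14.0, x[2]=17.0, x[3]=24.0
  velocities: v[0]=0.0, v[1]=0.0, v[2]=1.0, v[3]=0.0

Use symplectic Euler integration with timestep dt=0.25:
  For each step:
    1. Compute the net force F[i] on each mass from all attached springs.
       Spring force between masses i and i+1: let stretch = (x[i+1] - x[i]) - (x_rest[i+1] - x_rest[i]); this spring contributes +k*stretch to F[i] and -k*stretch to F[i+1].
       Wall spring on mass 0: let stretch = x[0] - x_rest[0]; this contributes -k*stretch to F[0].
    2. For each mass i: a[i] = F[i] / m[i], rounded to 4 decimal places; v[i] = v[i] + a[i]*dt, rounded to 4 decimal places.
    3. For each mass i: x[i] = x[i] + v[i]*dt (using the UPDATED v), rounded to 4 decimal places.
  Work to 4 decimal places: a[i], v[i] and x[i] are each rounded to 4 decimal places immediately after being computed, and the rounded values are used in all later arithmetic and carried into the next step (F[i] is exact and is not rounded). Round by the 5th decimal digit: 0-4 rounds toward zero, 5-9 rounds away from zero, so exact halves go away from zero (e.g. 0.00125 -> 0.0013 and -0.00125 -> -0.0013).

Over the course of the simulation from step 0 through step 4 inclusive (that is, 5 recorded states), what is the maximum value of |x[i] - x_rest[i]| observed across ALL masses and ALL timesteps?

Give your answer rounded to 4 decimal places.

Step 0: x=[7.0000 14.0000 17.0000 24.0000] v=[0.0000 0.0000 1.0000 0.0000]
Step 1: x=[7.0000 13.5000 17.7500 23.8750] v=[0.0000 -2.0000 3.0000 -0.5000]
Step 2: x=[6.9375 12.7188 18.7344 23.7344] v=[-0.2500 -3.1250 3.9375 -0.5625]
Step 3: x=[6.7305 11.9668 19.5918 23.7188] v=[-0.8281 -3.0079 3.4297 -0.0625]
Step 4: x=[6.3367 11.5134 20.0120 23.9373] v=[-1.5752 -1.8136 1.6807 0.8740]
Max displacement = 2.0120

Answer: 2.0120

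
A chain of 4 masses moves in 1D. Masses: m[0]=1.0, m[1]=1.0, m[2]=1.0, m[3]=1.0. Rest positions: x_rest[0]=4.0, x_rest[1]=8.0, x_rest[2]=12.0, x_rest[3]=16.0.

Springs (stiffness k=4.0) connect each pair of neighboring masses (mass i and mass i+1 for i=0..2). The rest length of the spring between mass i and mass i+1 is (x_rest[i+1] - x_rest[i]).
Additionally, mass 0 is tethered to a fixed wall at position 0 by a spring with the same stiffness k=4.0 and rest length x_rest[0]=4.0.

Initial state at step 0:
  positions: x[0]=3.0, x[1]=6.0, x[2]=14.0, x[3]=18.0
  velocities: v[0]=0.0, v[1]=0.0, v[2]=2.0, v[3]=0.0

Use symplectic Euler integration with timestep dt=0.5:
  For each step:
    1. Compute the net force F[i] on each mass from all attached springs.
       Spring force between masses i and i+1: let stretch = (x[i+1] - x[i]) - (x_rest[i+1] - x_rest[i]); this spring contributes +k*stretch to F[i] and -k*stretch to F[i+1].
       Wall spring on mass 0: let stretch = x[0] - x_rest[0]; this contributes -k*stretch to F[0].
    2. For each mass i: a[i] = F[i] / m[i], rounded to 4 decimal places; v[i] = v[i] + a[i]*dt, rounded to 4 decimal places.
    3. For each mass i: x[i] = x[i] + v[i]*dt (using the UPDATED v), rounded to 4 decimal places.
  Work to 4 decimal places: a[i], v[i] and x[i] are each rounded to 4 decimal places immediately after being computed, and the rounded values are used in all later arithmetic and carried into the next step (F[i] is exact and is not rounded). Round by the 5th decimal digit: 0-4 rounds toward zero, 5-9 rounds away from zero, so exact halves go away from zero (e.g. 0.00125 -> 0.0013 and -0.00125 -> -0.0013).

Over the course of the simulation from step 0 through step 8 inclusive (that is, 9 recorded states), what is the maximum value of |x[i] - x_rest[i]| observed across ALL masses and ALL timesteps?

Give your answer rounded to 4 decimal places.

Step 0: x=[3.0000 6.0000 14.0000 18.0000] v=[0.0000 0.0000 2.0000 0.0000]
Step 1: x=[3.0000 11.0000 11.0000 18.0000] v=[0.0000 10.0000 -6.0000 0.0000]
Step 2: x=[8.0000 8.0000 15.0000 15.0000] v=[10.0000 -6.0000 8.0000 -6.0000]
Step 3: x=[5.0000 12.0000 12.0000 16.0000] v=[-6.0000 8.0000 -6.0000 2.0000]
Step 4: x=[4.0000 9.0000 13.0000 17.0000] v=[-2.0000 -6.0000 2.0000 2.0000]
Step 5: x=[4.0000 5.0000 14.0000 18.0000] v=[0.0000 -8.0000 2.0000 2.0000]
Step 6: x=[1.0000 9.0000 10.0000 19.0000] v=[-6.0000 8.0000 -8.0000 2.0000]
Step 7: x=[5.0000 6.0000 14.0000 15.0000] v=[8.0000 -6.0000 8.0000 -8.0000]
Step 8: x=[5.0000 10.0000 11.0000 14.0000] v=[0.0000 8.0000 -6.0000 -2.0000]
Max displacement = 4.0000

Answer: 4.0000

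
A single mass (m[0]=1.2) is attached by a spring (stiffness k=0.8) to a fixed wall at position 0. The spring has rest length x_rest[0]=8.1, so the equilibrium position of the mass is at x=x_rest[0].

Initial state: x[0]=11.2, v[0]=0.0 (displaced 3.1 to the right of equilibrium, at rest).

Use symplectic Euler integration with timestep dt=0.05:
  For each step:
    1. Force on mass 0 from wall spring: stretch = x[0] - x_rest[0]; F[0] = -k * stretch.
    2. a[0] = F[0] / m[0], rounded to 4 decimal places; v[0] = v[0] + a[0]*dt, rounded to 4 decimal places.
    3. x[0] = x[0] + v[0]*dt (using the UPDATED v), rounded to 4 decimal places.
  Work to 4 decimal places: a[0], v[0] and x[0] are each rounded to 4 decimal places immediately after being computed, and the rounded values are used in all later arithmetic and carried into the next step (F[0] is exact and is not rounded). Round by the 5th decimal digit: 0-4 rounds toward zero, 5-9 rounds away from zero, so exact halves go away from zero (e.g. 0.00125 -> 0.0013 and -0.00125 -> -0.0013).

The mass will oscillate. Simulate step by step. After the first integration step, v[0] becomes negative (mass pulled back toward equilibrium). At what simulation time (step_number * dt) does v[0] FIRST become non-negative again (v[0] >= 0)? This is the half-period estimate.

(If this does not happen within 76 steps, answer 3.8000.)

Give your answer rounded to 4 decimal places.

Answer: 3.8000

Derivation:
Step 0: x=[11.2000] v=[0.0000]
Step 1: x=[11.1948] v=[-0.1033]
Step 2: x=[11.1845] v=[-0.2065]
Step 3: x=[11.1690] v=[-0.3093]
Step 4: x=[11.1484] v=[-0.4116]
Step 5: x=[11.1227] v=[-0.5132]
Step 6: x=[11.0920] v=[-0.6140]
Step 7: x=[11.0563] v=[-0.7137]
Step 8: x=[11.0157] v=[-0.8122]
Step 9: x=[10.9702] v=[-0.9094]
Step 10: x=[10.9199] v=[-1.0051]
Step 11: x=[10.8649] v=[-1.0991]
Step 12: x=[10.8053] v=[-1.1913]
Step 13: x=[10.7412] v=[-1.2815]
Step 14: x=[10.6727] v=[-1.3695]
Step 15: x=[10.5999] v=[-1.4553]
Step 16: x=[10.5230] v=[-1.5386]
Step 17: x=[10.4420] v=[-1.6194]
Step 18: x=[10.3571] v=[-1.6975]
Step 19: x=[10.2685] v=[-1.7727]
Step 20: x=[10.1763] v=[-1.8450]
Step 21: x=[10.0806] v=[-1.9142]
Step 22: x=[9.9816] v=[-1.9802]
Step 23: x=[9.8795] v=[-2.0429]
Step 24: x=[9.7744] v=[-2.1022]
Step 25: x=[9.6665] v=[-2.1580]
Step 26: x=[9.5560] v=[-2.2102]
Step 27: x=[9.4431] v=[-2.2587]
Step 28: x=[9.3279] v=[-2.3035]
Step 29: x=[9.2107] v=[-2.3444]
Step 30: x=[9.0916] v=[-2.3814]
Step 31: x=[8.9709] v=[-2.4145]
Step 32: x=[8.8487] v=[-2.4435]
Step 33: x=[8.7253] v=[-2.4685]
Step 34: x=[8.6008] v=[-2.4893]
Step 35: x=[8.4755] v=[-2.5060]
Step 36: x=[8.3496] v=[-2.5185]
Step 37: x=[8.2233] v=[-2.5268]
Step 38: x=[8.0968] v=[-2.5309]
Step 39: x=[7.9703] v=[-2.5308]
Step 40: x=[7.8440] v=[-2.5265]
Step 41: x=[7.7181] v=[-2.5180]
Step 42: x=[7.5928] v=[-2.5053]
Step 43: x=[7.4684] v=[-2.4884]
Step 44: x=[7.3450] v=[-2.4673]
Step 45: x=[7.2229] v=[-2.4421]
Step 46: x=[7.1023] v=[-2.4129]
Step 47: x=[6.9833] v=[-2.3796]
Step 48: x=[6.8662] v=[-2.3424]
Step 49: x=[6.7511] v=[-2.3013]
Step 50: x=[6.6383] v=[-2.2563]
Step 51: x=[6.5279] v=[-2.2076]
Step 52: x=[6.4201] v=[-2.1552]
Step 53: x=[6.3151] v=[-2.0992]
Step 54: x=[6.2131] v=[-2.0397]
Step 55: x=[6.1143] v=[-1.9768]
Step 56: x=[6.0188] v=[-1.9106]
Step 57: x=[5.9267] v=[-1.8412]
Step 58: x=[5.8383] v=[-1.7688]
Step 59: x=[5.7536] v=[-1.6934]
Step 60: x=[5.6728] v=[-1.6152]
Step 61: x=[5.5961] v=[-1.5343]
Step 62: x=[5.5236] v=[-1.4508]
Step 63: x=[5.4554] v=[-1.3649]
Step 64: x=[5.3916] v=[-1.2767]
Step 65: x=[5.3323] v=[-1.1864]
Step 66: x=[5.2776] v=[-1.0941]
Step 67: x=[5.2276] v=[-1.0000]
Step 68: x=[5.1824] v=[-0.9043]
Step 69: x=[5.1421] v=[-0.8070]
Step 70: x=[5.1067] v=[-0.7084]
Step 71: x=[5.0763] v=[-0.6086]
Step 72: x=[5.0509] v=[-0.5078]
Step 73: x=[5.0306] v=[-0.4062]
Step 74: x=[5.0154] v=[-0.3039]
Step 75: x=[5.0053] v=[-0.2011]
Step 76: x=[5.0004] v=[-0.0979]
v[0] did not become non-negative within 76 steps; using fallback time=3.8000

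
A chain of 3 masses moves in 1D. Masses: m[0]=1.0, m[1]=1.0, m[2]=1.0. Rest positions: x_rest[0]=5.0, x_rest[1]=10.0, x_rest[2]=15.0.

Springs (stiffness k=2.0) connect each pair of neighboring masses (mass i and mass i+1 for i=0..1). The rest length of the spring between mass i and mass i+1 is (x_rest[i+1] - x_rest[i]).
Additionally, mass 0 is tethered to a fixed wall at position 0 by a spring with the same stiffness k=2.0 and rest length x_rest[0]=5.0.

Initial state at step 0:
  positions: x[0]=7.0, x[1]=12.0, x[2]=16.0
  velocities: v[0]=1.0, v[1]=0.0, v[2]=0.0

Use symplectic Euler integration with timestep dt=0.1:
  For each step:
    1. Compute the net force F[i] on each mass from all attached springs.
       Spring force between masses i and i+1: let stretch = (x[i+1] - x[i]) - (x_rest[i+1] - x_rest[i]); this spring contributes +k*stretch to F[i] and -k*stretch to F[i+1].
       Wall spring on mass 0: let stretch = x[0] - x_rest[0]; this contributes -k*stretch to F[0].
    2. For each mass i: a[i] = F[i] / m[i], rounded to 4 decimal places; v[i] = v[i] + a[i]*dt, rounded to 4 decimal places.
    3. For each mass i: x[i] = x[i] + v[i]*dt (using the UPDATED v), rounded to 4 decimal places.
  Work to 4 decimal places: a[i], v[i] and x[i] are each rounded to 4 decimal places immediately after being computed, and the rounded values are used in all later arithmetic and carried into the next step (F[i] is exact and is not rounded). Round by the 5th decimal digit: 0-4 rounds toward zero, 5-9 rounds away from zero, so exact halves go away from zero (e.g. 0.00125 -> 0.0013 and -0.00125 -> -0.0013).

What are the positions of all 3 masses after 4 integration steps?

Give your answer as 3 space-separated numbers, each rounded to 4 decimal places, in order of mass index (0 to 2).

Answer: 6.9790 11.8250 16.1884

Derivation:
Step 0: x=[7.0000 12.0000 16.0000] v=[1.0000 0.0000 0.0000]
Step 1: x=[7.0600 11.9800 16.0200] v=[0.6000 -0.2000 0.2000]
Step 2: x=[7.0772 11.9424 16.0592] v=[0.1720 -0.3760 0.3920]
Step 3: x=[7.0502 11.8898 16.1161] v=[-0.2704 -0.5257 0.5686]
Step 4: x=[6.9790 11.8250 16.1884] v=[-0.7125 -0.6484 0.7233]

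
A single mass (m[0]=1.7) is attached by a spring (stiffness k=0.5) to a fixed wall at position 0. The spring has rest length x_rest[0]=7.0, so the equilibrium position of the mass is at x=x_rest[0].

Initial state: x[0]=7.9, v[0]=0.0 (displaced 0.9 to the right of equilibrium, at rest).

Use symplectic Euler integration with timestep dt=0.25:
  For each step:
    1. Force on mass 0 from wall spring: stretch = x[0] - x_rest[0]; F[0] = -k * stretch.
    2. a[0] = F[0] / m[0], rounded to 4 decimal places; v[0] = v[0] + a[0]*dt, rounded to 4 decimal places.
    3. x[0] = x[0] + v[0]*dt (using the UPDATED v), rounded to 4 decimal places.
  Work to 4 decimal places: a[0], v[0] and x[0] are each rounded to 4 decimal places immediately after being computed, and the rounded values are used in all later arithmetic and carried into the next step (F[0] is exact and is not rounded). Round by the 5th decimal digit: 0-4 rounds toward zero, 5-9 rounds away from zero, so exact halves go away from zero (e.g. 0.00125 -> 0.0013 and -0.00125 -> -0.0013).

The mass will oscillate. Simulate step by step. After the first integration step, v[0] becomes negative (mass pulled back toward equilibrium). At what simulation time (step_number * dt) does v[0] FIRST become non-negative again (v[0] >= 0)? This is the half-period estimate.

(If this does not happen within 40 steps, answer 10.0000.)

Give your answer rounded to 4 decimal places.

Step 0: x=[7.9000] v=[0.0000]
Step 1: x=[7.8835] v=[-0.0662]
Step 2: x=[7.8507] v=[-0.1312]
Step 3: x=[7.8023] v=[-0.1938]
Step 4: x=[7.7391] v=[-0.2528]
Step 5: x=[7.6623] v=[-0.3072]
Step 6: x=[7.5733] v=[-0.3559]
Step 7: x=[7.4738] v=[-0.3981]
Step 8: x=[7.3656] v=[-0.4330]
Step 9: x=[7.2506] v=[-0.4599]
Step 10: x=[7.1310] v=[-0.4783]
Step 11: x=[7.0090] v=[-0.4879]
Step 12: x=[6.8869] v=[-0.4886]
Step 13: x=[6.7668] v=[-0.4803]
Step 14: x=[6.6510] v=[-0.4632]
Step 15: x=[6.5416] v=[-0.4376]
Step 16: x=[6.4406] v=[-0.4039]
Step 17: x=[6.3499] v=[-0.3628]
Step 18: x=[6.2712] v=[-0.3150]
Step 19: x=[6.2059] v=[-0.2614]
Step 20: x=[6.1552] v=[-0.2030]
Step 21: x=[6.1200] v=[-0.1409]
Step 22: x=[6.1010] v=[-0.0762]
Step 23: x=[6.0985] v=[-0.0101]
Step 24: x=[6.1126] v=[0.0562]
First v>=0 after going negative at step 24, time=6.0000

Answer: 6.0000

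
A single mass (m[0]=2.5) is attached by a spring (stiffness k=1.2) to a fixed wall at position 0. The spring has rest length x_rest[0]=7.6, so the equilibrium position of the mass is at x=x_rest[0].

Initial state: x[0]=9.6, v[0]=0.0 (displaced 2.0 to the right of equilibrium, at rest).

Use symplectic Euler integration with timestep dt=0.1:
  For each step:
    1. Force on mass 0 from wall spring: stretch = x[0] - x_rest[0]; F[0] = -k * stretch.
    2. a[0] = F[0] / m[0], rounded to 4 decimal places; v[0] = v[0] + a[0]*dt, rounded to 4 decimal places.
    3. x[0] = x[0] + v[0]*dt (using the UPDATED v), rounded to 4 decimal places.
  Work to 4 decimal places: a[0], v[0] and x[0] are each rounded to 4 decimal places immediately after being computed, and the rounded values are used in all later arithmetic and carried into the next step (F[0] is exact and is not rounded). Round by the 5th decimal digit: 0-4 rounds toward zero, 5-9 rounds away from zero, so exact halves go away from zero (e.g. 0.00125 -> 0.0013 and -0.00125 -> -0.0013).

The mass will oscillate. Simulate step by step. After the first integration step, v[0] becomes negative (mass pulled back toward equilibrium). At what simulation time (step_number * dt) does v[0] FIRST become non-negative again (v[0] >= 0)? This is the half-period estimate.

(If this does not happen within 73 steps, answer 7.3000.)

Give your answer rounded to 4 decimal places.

Answer: 4.6000

Derivation:
Step 0: x=[9.6000] v=[0.0000]
Step 1: x=[9.5904] v=[-0.0960]
Step 2: x=[9.5713] v=[-0.1915]
Step 3: x=[9.5427] v=[-0.2861]
Step 4: x=[9.5048] v=[-0.3794]
Step 5: x=[9.4577] v=[-0.4708]
Step 6: x=[9.4017] v=[-0.5600]
Step 7: x=[9.3371] v=[-0.6465]
Step 8: x=[9.2641] v=[-0.7299]
Step 9: x=[9.1831] v=[-0.8098]
Step 10: x=[9.0945] v=[-0.8858]
Step 11: x=[8.9988] v=[-0.9575]
Step 12: x=[8.8963] v=[-1.0246]
Step 13: x=[8.7876] v=[-1.0868]
Step 14: x=[8.6732] v=[-1.1438]
Step 15: x=[8.5537] v=[-1.1953]
Step 16: x=[8.4296] v=[-1.2411]
Step 17: x=[8.3015] v=[-1.2809]
Step 18: x=[8.1700] v=[-1.3146]
Step 19: x=[8.0358] v=[-1.3420]
Step 20: x=[7.8995] v=[-1.3629]
Step 21: x=[7.7618] v=[-1.3773]
Step 22: x=[7.6233] v=[-1.3851]
Step 23: x=[7.4847] v=[-1.3862]
Step 24: x=[7.3466] v=[-1.3807]
Step 25: x=[7.2098] v=[-1.3685]
Step 26: x=[7.0748] v=[-1.3498]
Step 27: x=[6.9423] v=[-1.3246]
Step 28: x=[6.8130] v=[-1.2930]
Step 29: x=[6.6875] v=[-1.2552]
Step 30: x=[6.5664] v=[-1.2114]
Step 31: x=[6.4502] v=[-1.1618]
Step 32: x=[6.3395] v=[-1.1066]
Step 33: x=[6.2349] v=[-1.0461]
Step 34: x=[6.1368] v=[-0.9806]
Step 35: x=[6.0458] v=[-0.9104]
Step 36: x=[5.9622] v=[-0.8358]
Step 37: x=[5.8865] v=[-0.7572]
Step 38: x=[5.8190] v=[-0.6750]
Step 39: x=[5.7601] v=[-0.5895]
Step 40: x=[5.7100] v=[-0.5012]
Step 41: x=[5.6690] v=[-0.4105]
Step 42: x=[5.6372] v=[-0.3178]
Step 43: x=[5.6148] v=[-0.2236]
Step 44: x=[5.6020] v=[-0.1283]
Step 45: x=[5.5988] v=[-0.0324]
Step 46: x=[5.6052] v=[0.0637]
First v>=0 after going negative at step 46, time=4.6000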